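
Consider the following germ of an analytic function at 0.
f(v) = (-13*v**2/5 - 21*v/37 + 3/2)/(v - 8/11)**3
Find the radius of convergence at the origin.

Denominator factor (v - 8/11)^3: pole of order 3 at 8/11, modulus 8/11.
The radius of convergence is the smallest modulus among the singular points: 8/11.

The radius of convergence is 8/11.


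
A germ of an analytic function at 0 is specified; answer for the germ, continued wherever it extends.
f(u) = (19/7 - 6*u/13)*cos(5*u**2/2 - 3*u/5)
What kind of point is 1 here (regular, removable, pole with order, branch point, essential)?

The point is a regular point.

There is no denominator, hence no pole anywhere.
The factor cos(5*u**2/2 - 3*u/5) is entire.
So the germ continues analytically to 1.


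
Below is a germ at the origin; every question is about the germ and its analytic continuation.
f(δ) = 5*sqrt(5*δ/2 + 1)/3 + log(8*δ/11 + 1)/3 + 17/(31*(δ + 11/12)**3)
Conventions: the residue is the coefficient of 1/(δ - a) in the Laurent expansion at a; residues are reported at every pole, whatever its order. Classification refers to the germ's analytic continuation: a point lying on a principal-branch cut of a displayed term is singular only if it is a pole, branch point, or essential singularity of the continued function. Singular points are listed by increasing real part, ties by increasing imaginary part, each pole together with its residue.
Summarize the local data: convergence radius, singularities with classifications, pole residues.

Radius of convergence at 0: 2/5.
At -11/8: a logarithmic branch point.
At -11/12: a pole of order 3; residue 0.
At -2/5: an algebraic (square-root) branch point.

Denominator factor (δ + 11/12)^3: pole of order 3 at -11/12, modulus 11/12.
Branch term (5/3)*sqrt(1 - δ/(-2/5)): its argument vanishes at δ = -2/5, a square-root branch point, modulus 2/5.
Branch term (1/3)*log(1 - δ/(-11/8)): its argument vanishes at δ = -11/8, a logarithmic branch point, modulus 11/8.
The radius of convergence is the smallest modulus among the singular points: 2/5.
The branch terms are analytic at -11/12 and contribute nothing to the residue; only the rational part matters.
At the order-3 pole -11/12 set g(δ) = (δ - (-11/12))^3*(rational part) = 17/31.
Order-3 pole: residue = g''(a)/2; g''(-11/12) = 0, so the residue is 0.
List the singular points by increasing real part (a conjugate pair: the negative imaginary part first).


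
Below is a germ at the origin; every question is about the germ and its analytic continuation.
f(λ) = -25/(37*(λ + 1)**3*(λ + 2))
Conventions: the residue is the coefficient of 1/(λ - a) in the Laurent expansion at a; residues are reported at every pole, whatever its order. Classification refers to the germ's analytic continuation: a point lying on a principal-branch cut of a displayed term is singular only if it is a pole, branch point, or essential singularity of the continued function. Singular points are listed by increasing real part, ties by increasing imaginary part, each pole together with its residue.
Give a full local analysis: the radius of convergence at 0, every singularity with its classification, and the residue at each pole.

Radius of convergence at 0: 1.
At -2: a pole of order 1; residue 25/37.
At -1: a pole of order 3; residue -25/37.

Denominator factor (λ + 2): pole of order 1 at -2, modulus 2.
Denominator factor (λ + 1)^3: pole of order 3 at -1, modulus 1.
The radius of convergence is the smallest modulus among the singular points: 1.
At the order-1 pole -2 set g(λ) = (λ - (-2))*f(λ) = -25/(37*(λ + 1)**3).
Simple pole: residue = g(a) at a = -2, which is 25/37.
At the order-3 pole -1 set g(λ) = (λ - (-1))^3*f(λ) = -25/(37*(λ + 2)).
Order-3 pole: residue = g''(a)/2; g''(-1) = -50/37, so the residue is -25/37.
List the singular points by increasing real part (a conjugate pair: the negative imaginary part first).


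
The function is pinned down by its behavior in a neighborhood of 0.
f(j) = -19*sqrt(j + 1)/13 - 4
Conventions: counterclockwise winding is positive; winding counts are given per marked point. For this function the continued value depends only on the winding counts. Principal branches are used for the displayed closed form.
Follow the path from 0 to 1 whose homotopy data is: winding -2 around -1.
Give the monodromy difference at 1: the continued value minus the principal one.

The rational part is single-valued and drops out of the difference; each branch term changes only by its own monodromy.
(-19/13)*sqrt(1 - j/(-1)): winding -2 is even, the square root returns to the same sheet, contribution 0.
Summing the contributions at j = 1 gives 0.

Continued minus principal equals 0.


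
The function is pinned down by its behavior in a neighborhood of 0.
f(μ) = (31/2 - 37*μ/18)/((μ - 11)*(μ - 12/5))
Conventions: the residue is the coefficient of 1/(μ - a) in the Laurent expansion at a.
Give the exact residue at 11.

The residue is -320/387.

At the order-1 pole 11 set g(μ) = (μ - (11))*f(μ) = (31/2 - 37*μ/18)/(μ - 12/5).
Simple pole: residue = g(a) at a = 11, which is -320/387.


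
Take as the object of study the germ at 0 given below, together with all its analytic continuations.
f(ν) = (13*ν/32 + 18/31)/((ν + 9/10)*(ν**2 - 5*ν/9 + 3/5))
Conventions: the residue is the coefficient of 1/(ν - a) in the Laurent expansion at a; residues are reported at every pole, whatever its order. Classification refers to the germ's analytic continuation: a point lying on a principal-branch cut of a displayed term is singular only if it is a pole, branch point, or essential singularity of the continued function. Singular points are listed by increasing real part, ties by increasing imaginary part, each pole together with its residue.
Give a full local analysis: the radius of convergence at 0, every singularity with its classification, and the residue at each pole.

Radius of convergence at 0: (1/5)*sqrt(15).
At -9/10: a pole of order 1; residue 10665/94736.
At (5/18) - ((11/90)*sqrt(35))*i: a pole of order 1; residue (-10665/189472) + ((131265/2084192)*sqrt(35))*i.
At (5/18) + ((11/90)*sqrt(35))*i: a pole of order 1; residue (-10665/189472) - ((131265/2084192)*sqrt(35))*i.


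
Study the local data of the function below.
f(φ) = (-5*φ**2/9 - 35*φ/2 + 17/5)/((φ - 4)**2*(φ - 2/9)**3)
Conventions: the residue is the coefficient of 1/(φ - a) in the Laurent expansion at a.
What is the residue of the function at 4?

At the order-2 pole 4 set g(φ) = (φ - (4))^2*f(φ) = (-5*φ**2/9 - 35*φ/2 + 17/5)/(φ - 2/9)**3.
Order-2 pole: residue = g'(a); g'(4) = 294354/417605, so the residue is 294354/417605.

The residue is 294354/417605.


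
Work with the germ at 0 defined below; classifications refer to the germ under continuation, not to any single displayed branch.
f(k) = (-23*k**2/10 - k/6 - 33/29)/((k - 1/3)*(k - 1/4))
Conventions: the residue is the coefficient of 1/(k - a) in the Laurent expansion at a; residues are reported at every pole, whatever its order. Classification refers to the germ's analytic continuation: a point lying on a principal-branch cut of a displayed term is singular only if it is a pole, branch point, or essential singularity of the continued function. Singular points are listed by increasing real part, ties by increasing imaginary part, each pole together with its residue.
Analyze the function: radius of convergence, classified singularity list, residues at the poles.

Denominator factor (k - 1/4): pole of order 1 at 1/4, modulus 1/4.
Denominator factor (k - 1/3): pole of order 1 at 1/3, modulus 1/3.
The radius of convergence is the smallest modulus among the singular points: 1/4.
At the order-1 pole 1/4 set g(k) = (k - (1/4))*f(k) = (-23*k**2/10 - k/6 - 33/29)/(k - 1/3).
Simple pole: residue = g(a) at a = 1/4, which is 18421/1160.
At the order-1 pole 1/3 set g(k) = (k - (1/3))*f(k) = (-23*k**2/10 - k/6 - 33/29)/(k - 1/4).
Simple pole: residue = g(a) at a = 1/3, which is -7564/435.
List the singular points by increasing real part (a conjugate pair: the negative imaginary part first).

Radius of convergence at 0: 1/4.
At 1/4: a pole of order 1; residue 18421/1160.
At 1/3: a pole of order 1; residue -7564/435.


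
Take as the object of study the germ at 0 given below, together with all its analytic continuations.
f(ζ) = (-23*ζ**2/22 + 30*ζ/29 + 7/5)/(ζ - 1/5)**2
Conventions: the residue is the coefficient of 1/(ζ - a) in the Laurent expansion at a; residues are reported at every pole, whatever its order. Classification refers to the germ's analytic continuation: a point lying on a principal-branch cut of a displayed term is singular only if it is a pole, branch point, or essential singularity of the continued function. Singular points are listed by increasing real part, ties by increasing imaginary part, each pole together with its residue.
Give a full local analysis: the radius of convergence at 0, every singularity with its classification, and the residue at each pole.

Denominator factor (ζ - 1/5)^2: pole of order 2 at 1/5, modulus 1/5.
The radius of convergence is the smallest modulus among the singular points: 1/5.
At the order-2 pole 1/5 set g(ζ) = (ζ - (1/5))^2*f(ζ) = -23*ζ**2/22 + 30*ζ/29 + 7/5.
Order-2 pole: residue = g'(a); g'(1/5) = 983/1595, so the residue is 983/1595.

Radius of convergence at 0: 1/5.
At 1/5: a pole of order 2; residue 983/1595.


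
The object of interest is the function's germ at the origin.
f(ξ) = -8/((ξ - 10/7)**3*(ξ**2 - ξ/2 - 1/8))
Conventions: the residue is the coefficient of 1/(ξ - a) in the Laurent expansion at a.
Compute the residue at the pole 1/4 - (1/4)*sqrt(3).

The factor ξ**2 - ξ/2 - 1/8 splits as (ξ - a)(ξ - a') with a = 1/4 - (1/4)*sqrt(3), a' = 1/4 + (1/4)*sqrt(3). At the order-1 pole a set g(ξ) = (ξ - a)*f(ξ) = [-8/(ξ - 10/7)**3] / (ξ - a').
Simple pole: residue = g(a) at a = 1/4 - (1/4)*sqrt(3), which is 349739264/34829037 - (82100480/11609679)*sqrt(3).

The residue is 349739264/34829037 - (82100480/11609679)*sqrt(3).


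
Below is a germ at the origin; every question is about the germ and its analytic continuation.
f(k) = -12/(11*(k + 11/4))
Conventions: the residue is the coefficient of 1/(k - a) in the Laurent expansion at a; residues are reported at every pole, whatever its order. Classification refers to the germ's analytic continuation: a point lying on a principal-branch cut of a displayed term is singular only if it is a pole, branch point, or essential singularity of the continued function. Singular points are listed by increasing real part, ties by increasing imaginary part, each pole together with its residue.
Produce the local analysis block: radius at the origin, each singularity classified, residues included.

Radius of convergence at 0: 11/4.
At -11/4: a pole of order 1; residue -12/11.

Denominator factor (k + 11/4): pole of order 1 at -11/4, modulus 11/4.
The radius of convergence is the smallest modulus among the singular points: 11/4.
At the order-1 pole -11/4 set g(k) = (k - (-11/4))*f(k) = -12/11.
Simple pole: residue = g(a) at a = -11/4, which is -12/11.


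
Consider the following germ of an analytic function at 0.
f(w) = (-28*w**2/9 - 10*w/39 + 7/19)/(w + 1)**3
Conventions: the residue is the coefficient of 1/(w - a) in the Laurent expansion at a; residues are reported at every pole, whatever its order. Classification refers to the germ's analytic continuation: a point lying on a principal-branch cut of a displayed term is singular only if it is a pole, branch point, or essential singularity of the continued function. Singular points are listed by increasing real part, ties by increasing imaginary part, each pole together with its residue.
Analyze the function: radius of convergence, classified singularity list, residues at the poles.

Denominator factor (w + 1)^3: pole of order 3 at -1, modulus 1.
The radius of convergence is the smallest modulus among the singular points: 1.
At the order-3 pole -1 set g(w) = (w - (-1))^3*f(w) = -28*w**2/9 - 10*w/39 + 7/19.
Order-3 pole: residue = g''(a)/2; g''(-1) = -56/9, so the residue is -28/9.

Radius of convergence at 0: 1.
At -1: a pole of order 3; residue -28/9.


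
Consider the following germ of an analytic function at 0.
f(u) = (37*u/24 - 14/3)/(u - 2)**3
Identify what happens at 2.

The point is a pole of order 3.

The denominator factor u - 2 vanishes at 2 and appears to the power 3; the numerator there equals -19/12, nonzero, and no other factor vanishes.
Hence a pole whose order is the multiplicity, 3.


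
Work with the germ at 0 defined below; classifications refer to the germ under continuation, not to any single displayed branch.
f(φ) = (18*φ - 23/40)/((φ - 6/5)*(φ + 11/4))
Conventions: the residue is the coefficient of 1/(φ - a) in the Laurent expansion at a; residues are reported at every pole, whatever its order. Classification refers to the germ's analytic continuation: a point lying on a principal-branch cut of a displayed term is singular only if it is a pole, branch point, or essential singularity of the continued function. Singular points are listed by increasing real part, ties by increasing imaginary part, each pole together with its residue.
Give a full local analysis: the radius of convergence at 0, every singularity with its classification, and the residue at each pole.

Radius of convergence at 0: 6/5.
At -11/4: a pole of order 1; residue 2003/158.
At 6/5: a pole of order 1; residue 841/158.

Denominator factor (φ + 11/4): pole of order 1 at -11/4, modulus 11/4.
Denominator factor (φ - 6/5): pole of order 1 at 6/5, modulus 6/5.
The radius of convergence is the smallest modulus among the singular points: 6/5.
At the order-1 pole -11/4 set g(φ) = (φ - (-11/4))*f(φ) = (18*φ - 23/40)/(φ - 6/5).
Simple pole: residue = g(a) at a = -11/4, which is 2003/158.
At the order-1 pole 6/5 set g(φ) = (φ - (6/5))*f(φ) = (18*φ - 23/40)/(φ + 11/4).
Simple pole: residue = g(a) at a = 6/5, which is 841/158.
List the singular points by increasing real part (a conjugate pair: the negative imaginary part first).


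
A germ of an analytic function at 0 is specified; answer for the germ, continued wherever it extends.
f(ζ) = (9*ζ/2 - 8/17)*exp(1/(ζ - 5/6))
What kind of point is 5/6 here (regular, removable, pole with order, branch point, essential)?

The exponent 1/(ζ - (5/6)) has a pole at 5/6, so exp(1/(ζ - (5/6))) takes every nonzero value near it: an essential singularity (not a pole of any order).

The point is an essential singularity.


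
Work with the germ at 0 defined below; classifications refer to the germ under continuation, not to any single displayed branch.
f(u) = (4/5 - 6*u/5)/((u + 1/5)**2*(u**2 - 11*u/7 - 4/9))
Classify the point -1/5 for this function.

The denominator factor u + 1/5 vanishes at -1/5 and appears to the power 2; the numerator there equals 26/25, nonzero, and no other factor vanishes.
Hence a pole whose order is the multiplicity, 2.

The point is a pole of order 2.


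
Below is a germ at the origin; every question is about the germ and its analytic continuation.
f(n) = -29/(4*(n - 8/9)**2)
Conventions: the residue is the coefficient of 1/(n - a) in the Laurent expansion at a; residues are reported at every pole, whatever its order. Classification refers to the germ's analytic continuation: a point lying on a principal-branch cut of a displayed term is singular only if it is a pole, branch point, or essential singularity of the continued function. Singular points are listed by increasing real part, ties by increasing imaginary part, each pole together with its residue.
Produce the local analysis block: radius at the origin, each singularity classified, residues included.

Denominator factor (n - 8/9)^2: pole of order 2 at 8/9, modulus 8/9.
The radius of convergence is the smallest modulus among the singular points: 8/9.
At the order-2 pole 8/9 set g(n) = (n - (8/9))^2*f(n) = -29/4.
Order-2 pole: residue = g'(a); g'(8/9) = 0, so the residue is 0.

Radius of convergence at 0: 8/9.
At 8/9: a pole of order 2; residue 0.


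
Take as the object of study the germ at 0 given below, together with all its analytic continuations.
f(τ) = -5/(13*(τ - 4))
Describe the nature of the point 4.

The denominator factor τ - 4 vanishes at 4 and appears to the power 1; the numerator there equals -5/13, nonzero, and no other factor vanishes.
Hence a pole whose order is the multiplicity, 1.

The point is a pole of order 1.


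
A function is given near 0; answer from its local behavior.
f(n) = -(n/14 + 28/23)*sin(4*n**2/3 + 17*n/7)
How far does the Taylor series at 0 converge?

The factor -sin(4*n**2/3 + 17*n/7) is entire and contributes no finite singular point.
The polynomial part has no poles.
No finite singular points: the Taylor series at 0 converges everywhere.

The radius of convergence is infinite.


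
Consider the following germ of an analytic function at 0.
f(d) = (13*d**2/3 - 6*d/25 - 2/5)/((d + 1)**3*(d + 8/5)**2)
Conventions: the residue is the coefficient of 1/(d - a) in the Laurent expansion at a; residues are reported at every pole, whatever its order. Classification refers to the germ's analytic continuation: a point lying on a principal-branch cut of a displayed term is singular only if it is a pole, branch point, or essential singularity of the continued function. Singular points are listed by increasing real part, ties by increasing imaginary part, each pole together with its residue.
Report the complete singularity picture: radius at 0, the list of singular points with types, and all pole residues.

Denominator factor (d + 1)^3: pole of order 3 at -1, modulus 1.
Denominator factor (d + 8/5)^2: pole of order 2 at -8/5, modulus 8/5.
The radius of convergence is the smallest modulus among the singular points: 1.
At the order-2 pole -8/5 set g(d) = (d - (-8/5))^2*f(d) = (13*d**2/3 - 6*d/25 - 2/5)/(d + 1)**3.
Order-2 pole: residue = g'(a); g'(-8/5) = -1720/9, so the residue is -1720/9.
At the order-3 pole -1 set g(d) = (d - (-1))^3*f(d) = (13*d**2/3 - 6*d/25 - 2/5)/(d + 8/5)**2.
Order-3 pole: residue = g''(a)/2; g''(-1) = 3440/9, so the residue is 1720/9.
List the singular points by increasing real part (a conjugate pair: the negative imaginary part first).

Radius of convergence at 0: 1.
At -8/5: a pole of order 2; residue -1720/9.
At -1: a pole of order 3; residue 1720/9.


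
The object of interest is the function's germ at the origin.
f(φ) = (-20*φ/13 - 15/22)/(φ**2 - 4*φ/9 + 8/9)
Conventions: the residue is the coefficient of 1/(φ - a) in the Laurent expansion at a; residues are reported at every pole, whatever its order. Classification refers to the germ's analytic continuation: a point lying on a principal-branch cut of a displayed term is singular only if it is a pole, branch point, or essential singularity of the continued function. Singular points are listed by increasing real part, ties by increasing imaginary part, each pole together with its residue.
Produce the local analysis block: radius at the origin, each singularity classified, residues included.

Radius of convergence at 0: (2/3)*sqrt(2).
At (2/9) - ((2/9)*sqrt(17))*i: a pole of order 1; residue (-10/13) - ((155/1144)*sqrt(17))*i.
At (2/9) + ((2/9)*sqrt(17))*i: a pole of order 1; residue (-10/13) + ((155/1144)*sqrt(17))*i.

Denominator factor (φ**2 - 4*φ/9 + 8/9): discriminant -272/81, complex-conjugate roots (2/9) + ((2/9)*sqrt(17))*i and (2/9) - ((2/9)*sqrt(17))*i; poles of order 1, moduli (2/3)*sqrt(2) and (2/3)*sqrt(2).
The radius of convergence is the smallest modulus among the singular points: (2/3)*sqrt(2).
The factor φ**2 - 4*φ/9 + 8/9 splits as (φ - a)(φ - a') with a = (2/9) - ((2/9)*sqrt(17))*i, a' = (2/9) + ((2/9)*sqrt(17))*i. At the order-1 pole a set g(φ) = (φ - a)*f(φ) = [-20*φ/13 - 15/22] / (φ - a').
Simple pole: residue = g(a) at a = (2/9) - ((2/9)*sqrt(17))*i, which is (-10/13) - ((155/1144)*sqrt(17))*i.
The factor φ**2 - 4*φ/9 + 8/9 splits as (φ - a)(φ - a') with a = (2/9) + ((2/9)*sqrt(17))*i, a' = (2/9) - ((2/9)*sqrt(17))*i. At the order-1 pole a set g(φ) = (φ - a)*f(φ) = [-20*φ/13 - 15/22] / (φ - a').
Simple pole: residue = g(a) at a = (2/9) + ((2/9)*sqrt(17))*i, which is (-10/13) + ((155/1144)*sqrt(17))*i.
List the singular points by increasing real part (a conjugate pair: the negative imaginary part first).


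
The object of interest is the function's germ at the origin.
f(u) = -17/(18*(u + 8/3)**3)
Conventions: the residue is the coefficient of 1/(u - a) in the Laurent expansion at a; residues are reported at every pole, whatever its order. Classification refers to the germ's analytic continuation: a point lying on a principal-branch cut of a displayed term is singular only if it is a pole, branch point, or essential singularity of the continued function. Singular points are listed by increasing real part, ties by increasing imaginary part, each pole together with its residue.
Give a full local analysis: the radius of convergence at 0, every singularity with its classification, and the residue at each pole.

Radius of convergence at 0: 8/3.
At -8/3: a pole of order 3; residue 0.

Denominator factor (u + 8/3)^3: pole of order 3 at -8/3, modulus 8/3.
The radius of convergence is the smallest modulus among the singular points: 8/3.
At the order-3 pole -8/3 set g(u) = (u - (-8/3))^3*f(u) = -17/18.
Order-3 pole: residue = g''(a)/2; g''(-8/3) = 0, so the residue is 0.


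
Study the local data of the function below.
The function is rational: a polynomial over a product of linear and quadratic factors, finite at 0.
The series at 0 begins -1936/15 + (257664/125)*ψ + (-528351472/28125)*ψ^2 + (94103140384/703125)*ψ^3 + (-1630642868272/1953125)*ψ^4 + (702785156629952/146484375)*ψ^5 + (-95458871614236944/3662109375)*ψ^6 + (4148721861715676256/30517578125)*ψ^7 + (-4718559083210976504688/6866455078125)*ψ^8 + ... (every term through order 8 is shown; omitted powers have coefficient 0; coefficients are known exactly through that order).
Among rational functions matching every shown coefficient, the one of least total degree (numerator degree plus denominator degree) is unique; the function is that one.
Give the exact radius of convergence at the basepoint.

The radius of convergence is 1/4.

No rational of total degree below 7 reproduces all 9 coefficients; solving the [2/5] Pade equations on them gives f(ψ) = (-5*ψ**2/9 + 17*ψ/6 - 11/12)/((ψ + 1/4)**3*(ψ**2 + 2*ψ/5 + 5/11)), whose expansion matches every shown term.
Denominator factor (ψ + 1/4)^3: pole of order 3 at -1/4, modulus 1/4.
Denominator factor (ψ**2 + 2*ψ/5 + 5/11): discriminant -456/275, complex-conjugate roots (-1/5) + ((1/55)*sqrt(1254))*i and (-1/5) - ((1/55)*sqrt(1254))*i; poles of order 1, moduli (1/11)*sqrt(55) and (1/11)*sqrt(55).
The radius of convergence is the smallest modulus among the singular points: 1/4.


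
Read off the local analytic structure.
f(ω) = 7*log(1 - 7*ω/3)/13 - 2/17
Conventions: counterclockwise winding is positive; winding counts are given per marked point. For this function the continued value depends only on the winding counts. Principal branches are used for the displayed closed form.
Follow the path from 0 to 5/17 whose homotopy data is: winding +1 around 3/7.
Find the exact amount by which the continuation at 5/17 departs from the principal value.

The rational part is single-valued and drops out of the difference; each branch term changes only by its own monodromy.
(7/13)*log(1 - ω/(3/7)): each positive loop around 3/7 adds 2*pi*i to the log, so winding +1 contributes (7/13)*(1)*2*pi*i = (14/13)*pi*i.
Summing the contributions at ω = 5/17 gives (14/13)*pi*i.

Continued minus principal equals (14/13)*pi*i.


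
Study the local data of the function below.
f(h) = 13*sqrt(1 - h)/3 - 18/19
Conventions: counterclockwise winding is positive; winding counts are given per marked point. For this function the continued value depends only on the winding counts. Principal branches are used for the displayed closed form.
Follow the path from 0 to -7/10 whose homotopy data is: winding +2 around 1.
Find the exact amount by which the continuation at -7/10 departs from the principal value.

Continued minus principal equals 0.

The rational part is single-valued and drops out of the difference; each branch term changes only by its own monodromy.
(13/3)*sqrt(1 - h/(1)): winding +2 is even, the square root returns to the same sheet, contribution 0.
Summing the contributions at h = -7/10 gives 0.


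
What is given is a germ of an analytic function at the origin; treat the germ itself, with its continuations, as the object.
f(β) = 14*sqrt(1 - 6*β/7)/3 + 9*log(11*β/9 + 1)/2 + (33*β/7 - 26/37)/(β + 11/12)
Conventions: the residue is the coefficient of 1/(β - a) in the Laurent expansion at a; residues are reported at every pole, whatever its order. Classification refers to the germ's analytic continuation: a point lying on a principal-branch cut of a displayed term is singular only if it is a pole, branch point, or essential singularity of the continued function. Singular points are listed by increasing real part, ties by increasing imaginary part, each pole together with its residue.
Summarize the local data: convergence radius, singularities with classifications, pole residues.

Denominator factor (β + 11/12): pole of order 1 at -11/12, modulus 11/12.
Branch term (14/3)*sqrt(1 - β/(7/6)): its argument vanishes at β = 7/6, a square-root branch point, modulus 7/6.
Branch term (9/2)*log(1 - β/(-9/11)): its argument vanishes at β = -9/11, a logarithmic branch point, modulus 9/11.
The radius of convergence is the smallest modulus among the singular points: 9/11.
The branch terms are analytic at -11/12 and contribute nothing to the residue; only the rational part matters.
At the order-1 pole -11/12 set g(β) = (β - (-11/12))*(rational part) = 33*β/7 - 26/37.
Simple pole: residue = g(a) at a = -11/12, which is -5205/1036.
List the singular points by increasing real part (a conjugate pair: the negative imaginary part first).

Radius of convergence at 0: 9/11.
At -11/12: a pole of order 1; residue -5205/1036.
At -9/11: a logarithmic branch point.
At 7/6: an algebraic (square-root) branch point.


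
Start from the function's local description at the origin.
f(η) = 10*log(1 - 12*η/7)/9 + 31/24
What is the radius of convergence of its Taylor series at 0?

The radius of convergence is 7/12.

Branch term (10/9)*log(1 - η/(7/12)): its argument vanishes at η = 7/12, a logarithmic branch point, modulus 7/12.
The radius of convergence is the smallest modulus among the singular points: 7/12.


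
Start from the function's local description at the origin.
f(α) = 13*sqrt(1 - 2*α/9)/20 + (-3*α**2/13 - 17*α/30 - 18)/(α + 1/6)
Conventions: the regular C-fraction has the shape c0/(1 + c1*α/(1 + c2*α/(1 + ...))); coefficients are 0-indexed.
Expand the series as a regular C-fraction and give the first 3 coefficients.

Taylor coefficients (expand at 0): a_0 = -2147/20, a_1 = 23203/36, a_2 = -162961801/42120.
c0 = a_0 = -2147/20. Peel one level at a time: if S = 1 + c*α/S' with S'(0) = 1, then c is the α-coefficient of S and S' = c*α/(S - 1).
S_1 = c0/f = 1 + (116015/19323)*α + (22499701/3235945518)*α^2 + ...; c1 = 116015/19323.
S_2 = c1*α/(S_1 - 1) = 1 + (-22499701/19428567990)*α + ...; c2 = -22499701/19428567990.

The regular C-fraction coefficients are [-2147/20, 116015/19323, -22499701/19428567990].


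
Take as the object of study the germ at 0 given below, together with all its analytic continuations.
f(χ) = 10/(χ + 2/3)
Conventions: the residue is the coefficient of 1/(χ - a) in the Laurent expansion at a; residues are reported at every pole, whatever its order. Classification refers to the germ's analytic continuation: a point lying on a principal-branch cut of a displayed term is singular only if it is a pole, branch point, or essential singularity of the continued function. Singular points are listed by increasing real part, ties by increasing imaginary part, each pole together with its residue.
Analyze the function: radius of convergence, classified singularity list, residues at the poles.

Radius of convergence at 0: 2/3.
At -2/3: a pole of order 1; residue 10.

Denominator factor (χ + 2/3): pole of order 1 at -2/3, modulus 2/3.
The radius of convergence is the smallest modulus among the singular points: 2/3.
At the order-1 pole -2/3 set g(χ) = (χ - (-2/3))*f(χ) = 10.
Simple pole: residue = g(a) at a = -2/3, which is 10.


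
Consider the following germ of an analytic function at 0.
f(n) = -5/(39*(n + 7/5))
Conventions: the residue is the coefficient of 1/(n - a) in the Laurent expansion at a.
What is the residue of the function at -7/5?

At the order-1 pole -7/5 set g(n) = (n - (-7/5))*f(n) = -5/39.
Simple pole: residue = g(a) at a = -7/5, which is -5/39.

The residue is -5/39.


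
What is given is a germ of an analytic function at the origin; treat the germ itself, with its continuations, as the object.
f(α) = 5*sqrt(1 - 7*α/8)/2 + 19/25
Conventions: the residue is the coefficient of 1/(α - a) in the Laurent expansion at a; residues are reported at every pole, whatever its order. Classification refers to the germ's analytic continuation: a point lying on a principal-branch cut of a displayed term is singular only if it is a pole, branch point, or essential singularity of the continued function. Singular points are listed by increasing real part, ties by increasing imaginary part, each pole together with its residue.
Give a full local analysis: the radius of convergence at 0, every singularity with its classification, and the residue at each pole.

Branch term (5/2)*sqrt(1 - α/(8/7)): its argument vanishes at α = 8/7, a square-root branch point, modulus 8/7.
The radius of convergence is the smallest modulus among the singular points: 8/7.

Radius of convergence at 0: 8/7.
At 8/7: an algebraic (square-root) branch point.


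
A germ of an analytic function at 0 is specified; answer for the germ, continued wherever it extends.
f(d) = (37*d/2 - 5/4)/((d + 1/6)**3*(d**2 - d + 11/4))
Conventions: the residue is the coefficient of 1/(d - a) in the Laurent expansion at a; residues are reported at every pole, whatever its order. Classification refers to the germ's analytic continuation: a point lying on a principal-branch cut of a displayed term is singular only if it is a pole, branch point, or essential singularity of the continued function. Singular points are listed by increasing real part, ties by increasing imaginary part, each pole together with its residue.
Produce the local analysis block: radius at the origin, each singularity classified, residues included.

Radius of convergence at 0: 1/6.
At -1/6: a pole of order 3; residue 453060/148877.
At (1/2) - ((1/2)*sqrt(10))*i: a pole of order 1; residue (-226530/148877) - ((534141/1488770)*sqrt(10))*i.
At (1/2) + ((1/2)*sqrt(10))*i: a pole of order 1; residue (-226530/148877) + ((534141/1488770)*sqrt(10))*i.


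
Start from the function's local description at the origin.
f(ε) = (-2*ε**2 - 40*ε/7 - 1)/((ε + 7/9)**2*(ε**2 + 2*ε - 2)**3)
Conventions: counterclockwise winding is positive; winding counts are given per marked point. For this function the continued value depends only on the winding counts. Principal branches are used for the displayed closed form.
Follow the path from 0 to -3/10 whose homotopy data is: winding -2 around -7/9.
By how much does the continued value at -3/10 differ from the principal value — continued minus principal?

Continued minus principal equals 0.

The function is rational, hence single-valued: continuing it around any pole returns the same value, so the difference is 0.


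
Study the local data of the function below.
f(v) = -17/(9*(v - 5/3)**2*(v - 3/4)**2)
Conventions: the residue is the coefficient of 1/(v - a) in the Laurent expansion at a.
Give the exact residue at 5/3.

The residue is 6528/1331.

At the order-2 pole 5/3 set g(v) = (v - (5/3))^2*f(v) = -17/(9*(v - 3/4)**2).
Order-2 pole: residue = g'(a); g'(5/3) = 6528/1331, so the residue is 6528/1331.


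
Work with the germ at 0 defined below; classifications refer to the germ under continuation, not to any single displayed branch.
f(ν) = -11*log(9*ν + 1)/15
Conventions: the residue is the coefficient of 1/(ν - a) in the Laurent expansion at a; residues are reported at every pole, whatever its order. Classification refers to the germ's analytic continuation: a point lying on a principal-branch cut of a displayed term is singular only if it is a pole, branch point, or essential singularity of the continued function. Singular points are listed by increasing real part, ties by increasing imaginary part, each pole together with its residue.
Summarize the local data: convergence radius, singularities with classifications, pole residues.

Radius of convergence at 0: 1/9.
At -1/9: a logarithmic branch point.

Branch term (-11/15)*log(1 - ν/(-1/9)): its argument vanishes at ν = -1/9, a logarithmic branch point, modulus 1/9.
The radius of convergence is the smallest modulus among the singular points: 1/9.


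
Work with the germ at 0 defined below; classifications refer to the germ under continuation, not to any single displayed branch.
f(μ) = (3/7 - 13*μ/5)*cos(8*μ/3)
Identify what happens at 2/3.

There is no denominator, hence no pole anywhere.
The factor cos(8*μ/3) is entire.
So the germ continues analytically to 2/3.

The point is a regular point.


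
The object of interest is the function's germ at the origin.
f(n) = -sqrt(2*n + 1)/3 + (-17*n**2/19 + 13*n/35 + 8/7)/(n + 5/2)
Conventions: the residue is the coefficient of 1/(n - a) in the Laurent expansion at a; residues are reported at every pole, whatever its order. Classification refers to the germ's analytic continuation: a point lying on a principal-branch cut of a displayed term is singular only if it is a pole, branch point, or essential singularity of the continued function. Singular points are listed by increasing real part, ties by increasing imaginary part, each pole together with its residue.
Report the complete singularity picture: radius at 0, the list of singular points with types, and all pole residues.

Radius of convergence at 0: 1/2.
At -5/2: a pole of order 1; residue -2861/532.
At -1/2: an algebraic (square-root) branch point.

Denominator factor (n + 5/2): pole of order 1 at -5/2, modulus 5/2.
Branch term (-1/3)*sqrt(1 - n/(-1/2)): its argument vanishes at n = -1/2, a square-root branch point, modulus 1/2.
The radius of convergence is the smallest modulus among the singular points: 1/2.
The branch term is analytic at -5/2 and contributes nothing to the residue; only the rational part matters.
At the order-1 pole -5/2 set g(n) = (n - (-5/2))*(rational part) = -17*n**2/19 + 13*n/35 + 8/7.
Simple pole: residue = g(a) at a = -5/2, which is -2861/532.
List the singular points by increasing real part (a conjugate pair: the negative imaginary part first).


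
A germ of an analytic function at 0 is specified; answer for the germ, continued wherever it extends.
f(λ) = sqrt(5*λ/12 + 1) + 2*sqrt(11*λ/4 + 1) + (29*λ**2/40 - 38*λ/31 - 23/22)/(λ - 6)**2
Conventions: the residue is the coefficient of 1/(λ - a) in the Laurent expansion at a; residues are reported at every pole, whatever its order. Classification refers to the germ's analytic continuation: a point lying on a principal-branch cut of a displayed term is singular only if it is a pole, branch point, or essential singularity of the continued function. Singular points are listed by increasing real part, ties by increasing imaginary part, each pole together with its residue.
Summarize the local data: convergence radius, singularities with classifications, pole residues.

Radius of convergence at 0: 4/11.
At -12/5: an algebraic (square-root) branch point.
At -4/11: an algebraic (square-root) branch point.
At 6: a pole of order 2; residue 2317/310.

Denominator factor (λ - 6)^2: pole of order 2 at 6, modulus 6.
Branch term (2)*sqrt(1 - λ/(-4/11)): its argument vanishes at λ = -4/11, a square-root branch point, modulus 4/11.
Branch term (1)*sqrt(1 - λ/(-12/5)): its argument vanishes at λ = -12/5, a square-root branch point, modulus 12/5.
The radius of convergence is the smallest modulus among the singular points: 4/11.
The branch terms are analytic at 6 and contribute nothing to the residue; only the rational part matters.
At the order-2 pole 6 set g(λ) = (λ - (6))^2*(rational part) = 29*λ**2/40 - 38*λ/31 - 23/22.
Order-2 pole: residue = g'(a); g'(6) = 2317/310, so the residue is 2317/310.
List the singular points by increasing real part (a conjugate pair: the negative imaginary part first).


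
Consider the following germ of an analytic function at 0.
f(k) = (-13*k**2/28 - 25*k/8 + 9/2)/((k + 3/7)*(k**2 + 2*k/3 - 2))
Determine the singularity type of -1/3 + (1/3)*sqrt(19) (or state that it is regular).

The denominator factor k**2 + 2*k/3 - 2 vanishes at -1/3 + (1/3)*sqrt(19) and appears to the power 1; the numerator there equals 2273/504 - (473/504)*sqrt(19), nonzero, and no other factor vanishes.
Hence a pole whose order is the multiplicity, 1.

The point is a pole of order 1.


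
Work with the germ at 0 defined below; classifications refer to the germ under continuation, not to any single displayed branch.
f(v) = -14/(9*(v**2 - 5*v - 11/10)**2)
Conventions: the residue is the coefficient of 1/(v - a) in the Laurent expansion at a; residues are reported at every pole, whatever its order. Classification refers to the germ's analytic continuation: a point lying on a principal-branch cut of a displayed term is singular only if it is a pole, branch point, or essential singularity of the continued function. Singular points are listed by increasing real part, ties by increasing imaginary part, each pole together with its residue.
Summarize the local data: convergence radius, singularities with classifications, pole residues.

Denominator factor (v**2 - 5*v - 11/10)^2: discriminant 147/5, real irrational roots 5/2 + (7/10)*sqrt(15) and 5/2 - (7/10)*sqrt(15); poles of order 2, moduli 5/2 + (7/10)*sqrt(15) and -5/2 + (7/10)*sqrt(15).
The radius of convergence is the smallest modulus among the singular points: -5/2 + (7/10)*sqrt(15).
The factor v**2 - 5*v - 11/10 splits as (v - a)(v - a') with a = 5/2 - (7/10)*sqrt(15), a' = 5/2 + (7/10)*sqrt(15). At the order-2 pole a set g(v) = (v - a)^2*f(v) = [-14/9] / (v - a')^2.
Order-2 pole: residue = g'(a); g'(5/2 - (7/10)*sqrt(15)) = -(20/3969)*sqrt(15), so the residue is -(20/3969)*sqrt(15).
The factor v**2 - 5*v - 11/10 splits as (v - a)(v - a') with a = 5/2 + (7/10)*sqrt(15), a' = 5/2 - (7/10)*sqrt(15). At the order-2 pole a set g(v) = (v - a)^2*f(v) = [-14/9] / (v - a')^2.
Order-2 pole: residue = g'(a); g'(5/2 + (7/10)*sqrt(15)) = (20/3969)*sqrt(15), so the residue is (20/3969)*sqrt(15).
List the singular points by increasing real part (a conjugate pair: the negative imaginary part first).

Radius of convergence at 0: -5/2 + (7/10)*sqrt(15).
At 5/2 - (7/10)*sqrt(15): a pole of order 2; residue -(20/3969)*sqrt(15).
At 5/2 + (7/10)*sqrt(15): a pole of order 2; residue (20/3969)*sqrt(15).


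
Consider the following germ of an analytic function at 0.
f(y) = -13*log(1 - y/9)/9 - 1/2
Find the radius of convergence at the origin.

The radius of convergence is 9.

Branch term (-13/9)*log(1 - y/(9)): its argument vanishes at y = 9, a logarithmic branch point, modulus 9.
The radius of convergence is the smallest modulus among the singular points: 9.


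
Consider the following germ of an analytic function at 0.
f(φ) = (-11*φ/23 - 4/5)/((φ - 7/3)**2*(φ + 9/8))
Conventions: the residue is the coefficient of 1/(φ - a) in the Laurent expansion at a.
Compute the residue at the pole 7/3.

At the order-2 pole 7/3 set g(φ) = (φ - (7/3))^2*f(φ) = (-11*φ/23 - 4/5)/(φ + 9/8).
Order-2 pole: residue = g'(a); g'(7/3) = 17352/792235, so the residue is 17352/792235.

The residue is 17352/792235.


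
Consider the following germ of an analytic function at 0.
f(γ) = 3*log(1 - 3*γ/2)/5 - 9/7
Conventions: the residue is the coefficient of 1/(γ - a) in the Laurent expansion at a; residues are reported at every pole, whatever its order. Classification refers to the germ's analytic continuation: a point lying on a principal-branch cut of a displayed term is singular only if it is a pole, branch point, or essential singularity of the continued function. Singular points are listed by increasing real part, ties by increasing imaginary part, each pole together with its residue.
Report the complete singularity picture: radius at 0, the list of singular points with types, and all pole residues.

Branch term (3/5)*log(1 - γ/(2/3)): its argument vanishes at γ = 2/3, a logarithmic branch point, modulus 2/3.
The radius of convergence is the smallest modulus among the singular points: 2/3.

Radius of convergence at 0: 2/3.
At 2/3: a logarithmic branch point.
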